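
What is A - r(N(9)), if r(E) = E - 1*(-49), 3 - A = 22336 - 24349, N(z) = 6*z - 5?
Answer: 1918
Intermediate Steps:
N(z) = -5 + 6*z
A = 2016 (A = 3 - (22336 - 24349) = 3 - 1*(-2013) = 3 + 2013 = 2016)
r(E) = 49 + E (r(E) = E + 49 = 49 + E)
A - r(N(9)) = 2016 - (49 + (-5 + 6*9)) = 2016 - (49 + (-5 + 54)) = 2016 - (49 + 49) = 2016 - 1*98 = 2016 - 98 = 1918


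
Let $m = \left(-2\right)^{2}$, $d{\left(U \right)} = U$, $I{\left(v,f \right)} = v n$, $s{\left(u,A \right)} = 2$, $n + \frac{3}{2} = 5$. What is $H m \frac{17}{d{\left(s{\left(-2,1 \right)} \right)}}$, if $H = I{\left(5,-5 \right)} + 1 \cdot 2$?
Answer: $663$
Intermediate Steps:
$n = \frac{7}{2}$ ($n = - \frac{3}{2} + 5 = \frac{7}{2} \approx 3.5$)
$I{\left(v,f \right)} = \frac{7 v}{2}$ ($I{\left(v,f \right)} = v \frac{7}{2} = \frac{7 v}{2}$)
$m = 4$
$H = \frac{39}{2}$ ($H = \frac{7}{2} \cdot 5 + 1 \cdot 2 = \frac{35}{2} + 2 = \frac{39}{2} \approx 19.5$)
$H m \frac{17}{d{\left(s{\left(-2,1 \right)} \right)}} = \frac{39}{2} \cdot 4 \cdot \frac{17}{2} = 78 \cdot 17 \cdot \frac{1}{2} = 78 \cdot \frac{17}{2} = 663$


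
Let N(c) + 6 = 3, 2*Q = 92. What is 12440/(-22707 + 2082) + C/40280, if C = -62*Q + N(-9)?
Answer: -22398703/33231000 ≈ -0.67403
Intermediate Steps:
Q = 46 (Q = (½)*92 = 46)
N(c) = -3 (N(c) = -6 + 3 = -3)
C = -2855 (C = -62*46 - 3 = -2852 - 3 = -2855)
12440/(-22707 + 2082) + C/40280 = 12440/(-22707 + 2082) - 2855/40280 = 12440/(-20625) - 2855*1/40280 = 12440*(-1/20625) - 571/8056 = -2488/4125 - 571/8056 = -22398703/33231000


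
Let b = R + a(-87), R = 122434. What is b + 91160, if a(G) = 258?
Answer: 213852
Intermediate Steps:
b = 122692 (b = 122434 + 258 = 122692)
b + 91160 = 122692 + 91160 = 213852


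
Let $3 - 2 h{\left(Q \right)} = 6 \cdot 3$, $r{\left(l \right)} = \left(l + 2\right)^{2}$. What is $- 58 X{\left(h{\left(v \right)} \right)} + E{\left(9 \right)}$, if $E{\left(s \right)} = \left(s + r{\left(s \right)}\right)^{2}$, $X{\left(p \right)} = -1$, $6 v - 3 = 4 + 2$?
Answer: $16958$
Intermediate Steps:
$r{\left(l \right)} = \left(2 + l\right)^{2}$
$v = \frac{3}{2}$ ($v = \frac{1}{2} + \frac{4 + 2}{6} = \frac{1}{2} + \frac{1}{6} \cdot 6 = \frac{1}{2} + 1 = \frac{3}{2} \approx 1.5$)
$h{\left(Q \right)} = - \frac{15}{2}$ ($h{\left(Q \right)} = \frac{3}{2} - \frac{6 \cdot 3}{2} = \frac{3}{2} - 9 = - \frac{15}{2}$)
$E{\left(s \right)} = \left(s + \left(2 + s\right)^{2}\right)^{2}$
$- 58 X{\left(h{\left(v \right)} \right)} + E{\left(9 \right)} = \left(-58\right) \left(-1\right) + \left(9 + \left(2 + 9\right)^{2}\right)^{2} = 58 + \left(9 + 11^{2}\right)^{2} = 58 + \left(9 + 121\right)^{2} = 58 + 130^{2} = 58 + 16900 = 16958$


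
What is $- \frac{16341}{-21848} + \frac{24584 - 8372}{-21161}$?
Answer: $- \frac{1201125}{66046504} \approx -0.018186$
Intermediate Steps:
$- \frac{16341}{-21848} + \frac{24584 - 8372}{-21161} = \left(-16341\right) \left(- \frac{1}{21848}\right) + 16212 \left(- \frac{1}{21161}\right) = \frac{16341}{21848} - \frac{2316}{3023} = - \frac{1201125}{66046504}$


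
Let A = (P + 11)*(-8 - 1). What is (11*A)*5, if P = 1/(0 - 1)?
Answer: -4950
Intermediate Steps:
P = -1 (P = 1/(-1) = -1)
A = -90 (A = (-1 + 11)*(-8 - 1) = 10*(-9) = -90)
(11*A)*5 = (11*(-90))*5 = -990*5 = -4950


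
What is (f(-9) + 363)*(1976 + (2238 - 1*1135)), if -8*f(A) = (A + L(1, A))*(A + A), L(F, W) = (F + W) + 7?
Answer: 2096799/2 ≈ 1.0484e+6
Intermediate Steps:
L(F, W) = 7 + F + W
f(A) = -A*(8 + 2*A)/4 (f(A) = -(A + (7 + 1 + A))*(A + A)/8 = -(A + (8 + A))*2*A/8 = -(8 + 2*A)*2*A/8 = -A*(8 + 2*A)/4)
(f(-9) + 363)*(1976 + (2238 - 1*1135)) = (-1/2*(-9)*(4 - 9) + 363)*(1976 + (2238 - 1*1135)) = (-1/2*(-9)*(-5) + 363)*(1976 + (2238 - 1135)) = (-45/2 + 363)*(1976 + 1103) = (681/2)*3079 = 2096799/2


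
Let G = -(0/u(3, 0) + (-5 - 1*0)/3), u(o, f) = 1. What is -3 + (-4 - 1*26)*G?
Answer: -53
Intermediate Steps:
G = 5/3 (G = -(0/1 + (-5 - 1*0)/3) = -(0*1 + (-5 + 0)*(1/3)) = -(0 - 5*1/3) = -(0 - 5/3) = -1*(-5/3) = 5/3 ≈ 1.6667)
-3 + (-4 - 1*26)*G = -3 + (-4 - 1*26)*(5/3) = -3 + (-4 - 26)*(5/3) = -3 - 30*5/3 = -3 - 50 = -53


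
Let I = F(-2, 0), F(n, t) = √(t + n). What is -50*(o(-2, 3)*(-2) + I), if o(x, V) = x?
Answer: -200 - 50*I*√2 ≈ -200.0 - 70.711*I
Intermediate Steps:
F(n, t) = √(n + t)
I = I*√2 (I = √(-2 + 0) = √(-2) = I*√2 ≈ 1.4142*I)
-50*(o(-2, 3)*(-2) + I) = -50*(-2*(-2) + I*√2) = -50*(4 + I*√2) = -200 - 50*I*√2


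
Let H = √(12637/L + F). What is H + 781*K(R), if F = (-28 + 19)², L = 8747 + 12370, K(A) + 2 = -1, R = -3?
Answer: -2343 + √36386998338/21117 ≈ -2334.0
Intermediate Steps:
K(A) = -3 (K(A) = -2 - 1 = -3)
L = 21117
F = 81 (F = (-9)² = 81)
H = √36386998338/21117 (H = √(12637/21117 + 81) = √(1723114/21117) = √36386998338/21117 ≈ 9.0332)
H + 781*K(R) = √36386998338/21117 + 781*(-3) = √36386998338/21117 - 2343 = -2343 + √36386998338/21117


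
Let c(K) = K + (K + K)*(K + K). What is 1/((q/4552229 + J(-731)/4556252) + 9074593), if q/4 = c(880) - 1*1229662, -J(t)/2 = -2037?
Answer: 10370551242854/94108548753428599167 ≈ 1.1020e-7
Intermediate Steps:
J(t) = 4074 (J(t) = -2*(-2037) = 4074)
c(K) = K + 4*K² (c(K) = K + (2*K)*(2*K) = K + 4*K²)
q = 7475272 (q = 4*(880*(1 + 4*880) - 1*1229662) = 4*(880*(1 + 3520) - 1229662) = 4*(880*3521 - 1229662) = 4*(3098480 - 1229662) = 4*1868818 = 7475272)
1/((q/4552229 + J(-731)/4556252) + 9074593) = 1/((7475272/4552229 + 4074/4556252) + 9074593) = 1/((7475272*(1/4552229) + 4074*(1/4556252)) + 9074593) = 1/((7475272/4552229 + 2037/2278126) + 9074593) = 1/(17038884390745/10370551242854 + 9074593) = 1/(94108548753428599167/10370551242854) = 10370551242854/94108548753428599167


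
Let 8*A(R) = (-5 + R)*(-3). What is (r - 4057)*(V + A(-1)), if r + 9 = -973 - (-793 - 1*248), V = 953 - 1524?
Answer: 4547725/2 ≈ 2.2739e+6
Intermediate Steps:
A(R) = 15/8 - 3*R/8 (A(R) = ((-5 + R)*(-3))/8 = (15 - 3*R)/8 = 15/8 - 3*R/8)
V = -571
r = 59 (r = -9 + (-973 - (-793 - 1*248)) = -9 + (-973 - (-793 - 248)) = -9 + (-973 - 1*(-1041)) = -9 + (-973 + 1041) = -9 + 68 = 59)
(r - 4057)*(V + A(-1)) = (59 - 4057)*(-571 + (15/8 - 3/8*(-1))) = -3998*(-571 + (15/8 + 3/8)) = -3998*(-571 + 9/4) = -3998*(-2275/4) = 4547725/2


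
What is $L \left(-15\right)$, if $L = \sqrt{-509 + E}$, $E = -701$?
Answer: $- 165 i \sqrt{10} \approx - 521.78 i$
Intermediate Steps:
$L = 11 i \sqrt{10}$ ($L = \sqrt{-509 - 701} = \sqrt{-1210} = 11 i \sqrt{10} \approx 34.785 i$)
$L \left(-15\right) = 11 i \sqrt{10} \left(-15\right) = - 165 i \sqrt{10}$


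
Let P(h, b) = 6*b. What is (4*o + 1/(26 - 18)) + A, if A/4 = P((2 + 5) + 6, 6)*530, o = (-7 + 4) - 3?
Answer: 610369/8 ≈ 76296.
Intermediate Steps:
o = -6 (o = -3 - 3 = -6)
A = 76320 (A = 4*((6*6)*530) = 4*(36*530) = 4*19080 = 76320)
(4*o + 1/(26 - 18)) + A = (4*(-6) + 1/(26 - 18)) + 76320 = (-24 + 1/8) + 76320 = (-24 + ⅛) + 76320 = -191/8 + 76320 = 610369/8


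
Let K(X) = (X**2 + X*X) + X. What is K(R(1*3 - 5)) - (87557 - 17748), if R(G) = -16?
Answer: -69313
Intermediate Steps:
K(X) = X + 2*X**2 (K(X) = (X**2 + X**2) + X = 2*X**2 + X = X + 2*X**2)
K(R(1*3 - 5)) - (87557 - 17748) = -16*(1 + 2*(-16)) - (87557 - 17748) = -16*(1 - 32) - 1*69809 = -16*(-31) - 69809 = 496 - 69809 = -69313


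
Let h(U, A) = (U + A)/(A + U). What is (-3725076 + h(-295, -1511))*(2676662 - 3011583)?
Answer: 1247605844075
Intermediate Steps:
h(U, A) = 1 (h(U, A) = (A + U)/(A + U) = 1)
(-3725076 + h(-295, -1511))*(2676662 - 3011583) = (-3725076 + 1)*(2676662 - 3011583) = -3725075*(-334921) = 1247605844075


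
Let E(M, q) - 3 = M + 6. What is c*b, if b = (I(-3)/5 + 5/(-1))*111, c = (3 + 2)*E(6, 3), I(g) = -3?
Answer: -46620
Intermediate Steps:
E(M, q) = 9 + M (E(M, q) = 3 + (M + 6) = 3 + (6 + M) = 9 + M)
c = 75 (c = (3 + 2)*(9 + 6) = 5*15 = 75)
b = -3108/5 (b = (-3/5 + 5/(-1))*111 = (-3*1/5 + 5*(-1))*111 = (-3/5 - 5)*111 = -28/5*111 = -3108/5 ≈ -621.60)
c*b = 75*(-3108/5) = -46620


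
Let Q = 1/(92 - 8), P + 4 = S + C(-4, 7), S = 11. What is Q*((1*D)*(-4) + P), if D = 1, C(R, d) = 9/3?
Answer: 1/14 ≈ 0.071429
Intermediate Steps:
C(R, d) = 3 (C(R, d) = 9*(⅓) = 3)
P = 10 (P = -4 + (11 + 3) = -4 + 14 = 10)
Q = 1/84 ≈ 0.011905
Q*((1*D)*(-4) + P) = ((1*1)*(-4) + 10)/84 = (1*(-4) + 10)/84 = (-4 + 10)/84 = (1/84)*6 = 1/14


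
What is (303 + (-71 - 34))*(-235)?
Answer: -46530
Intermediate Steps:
(303 + (-71 - 34))*(-235) = (303 - 105)*(-235) = 198*(-235) = -46530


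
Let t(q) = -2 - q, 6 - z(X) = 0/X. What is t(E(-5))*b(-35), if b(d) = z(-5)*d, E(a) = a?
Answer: -630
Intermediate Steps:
z(X) = 6 (z(X) = 6 - 0/X = 6 - 1*0 = 6 + 0 = 6)
b(d) = 6*d
t(E(-5))*b(-35) = (-2 - 1*(-5))*(6*(-35)) = (-2 + 5)*(-210) = 3*(-210) = -630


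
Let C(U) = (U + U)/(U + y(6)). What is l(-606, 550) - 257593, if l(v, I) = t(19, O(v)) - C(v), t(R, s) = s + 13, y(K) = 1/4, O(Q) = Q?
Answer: -625589526/2423 ≈ -2.5819e+5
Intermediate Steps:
y(K) = ¼
t(R, s) = 13 + s
C(U) = 2*U/(¼ + U) (C(U) = (U + U)/(U + ¼) = (2*U)/(¼ + U) = 2*U/(¼ + U))
l(v, I) = 13 + v - 8*v/(1 + 4*v) (l(v, I) = (13 + v) - 8*v/(1 + 4*v) = 13 + v - 8*v/(1 + 4*v))
l(-606, 550) - 257593 = (13 + 4*(-606)² + 45*(-606))/(1 + 4*(-606)) - 257593 = (13 + 4*367236 - 27270)/(1 - 2424) - 257593 = (13 + 1468944 - 27270)/(-2423) - 257593 = -1/2423*1441687 - 257593 = -1441687/2423 - 257593 = -625589526/2423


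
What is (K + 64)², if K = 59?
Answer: 15129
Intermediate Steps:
(K + 64)² = (59 + 64)² = 123² = 15129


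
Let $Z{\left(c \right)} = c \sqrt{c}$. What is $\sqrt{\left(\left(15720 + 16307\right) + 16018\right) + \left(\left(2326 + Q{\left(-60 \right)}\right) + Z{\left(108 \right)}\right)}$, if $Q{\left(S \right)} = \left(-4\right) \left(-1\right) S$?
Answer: $\sqrt{50131 + 648 \sqrt{3}} \approx 226.39$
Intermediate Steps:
$Q{\left(S \right)} = 4 S$
$Z{\left(c \right)} = c^{\frac{3}{2}}$
$\sqrt{\left(\left(15720 + 16307\right) + 16018\right) + \left(\left(2326 + Q{\left(-60 \right)}\right) + Z{\left(108 \right)}\right)} = \sqrt{\left(\left(15720 + 16307\right) + 16018\right) + \left(\left(2326 + 4 \left(-60\right)\right) + 108^{\frac{3}{2}}\right)} = \sqrt{\left(32027 + 16018\right) + \left(\left(2326 - 240\right) + 648 \sqrt{3}\right)} = \sqrt{48045 + \left(2086 + 648 \sqrt{3}\right)} = \sqrt{50131 + 648 \sqrt{3}}$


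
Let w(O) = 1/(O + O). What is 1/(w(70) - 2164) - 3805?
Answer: -1152759135/302959 ≈ -3805.0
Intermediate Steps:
w(O) = 1/(2*O)
1/(w(70) - 2164) - 3805 = 1/((1/2)/70 - 2164) - 3805 = 1/((1/2)*(1/70) - 2164) - 3805 = 1/(1/140 - 2164) - 3805 = 1/(-302959/140) - 3805 = -140/302959 - 3805 = -1152759135/302959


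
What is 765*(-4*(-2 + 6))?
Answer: -12240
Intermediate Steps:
765*(-4*(-2 + 6)) = 765*(-4*4) = 765*(-16) = -12240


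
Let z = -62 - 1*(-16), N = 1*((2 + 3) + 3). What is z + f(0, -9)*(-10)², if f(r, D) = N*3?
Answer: 2354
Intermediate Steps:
N = 8 (N = 1*(5 + 3) = 1*8 = 8)
z = -46 (z = -62 + 16 = -46)
f(r, D) = 24 (f(r, D) = 8*3 = 24)
z + f(0, -9)*(-10)² = -46 + 24*(-10)² = -46 + 24*100 = -46 + 2400 = 2354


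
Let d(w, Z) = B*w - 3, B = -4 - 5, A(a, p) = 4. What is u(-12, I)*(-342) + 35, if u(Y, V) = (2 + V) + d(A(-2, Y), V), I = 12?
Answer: 8585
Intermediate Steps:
B = -9
d(w, Z) = -3 - 9*w (d(w, Z) = -9*w - 3 = -3 - 9*w)
u(Y, V) = -37 + V (u(Y, V) = (2 + V) + (-3 - 9*4) = (2 + V) + (-3 - 36) = (2 + V) - 39 = -37 + V)
u(-12, I)*(-342) + 35 = (-37 + 12)*(-342) + 35 = -25*(-342) + 35 = 8550 + 35 = 8585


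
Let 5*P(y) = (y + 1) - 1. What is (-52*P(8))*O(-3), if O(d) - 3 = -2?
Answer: -416/5 ≈ -83.200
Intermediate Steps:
O(d) = 1 (O(d) = 3 - 2 = 1)
P(y) = y/5 (P(y) = ((y + 1) - 1)/5 = ((1 + y) - 1)/5 = y/5)
(-52*P(8))*O(-3) = -52*8/5*1 = -416/5*1 = -416/5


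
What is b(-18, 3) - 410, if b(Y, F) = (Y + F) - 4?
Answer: -429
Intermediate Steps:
b(Y, F) = -4 + F + Y (b(Y, F) = (F + Y) - 4 = -4 + F + Y)
b(-18, 3) - 410 = (-4 + 3 - 18) - 410 = -19 - 410 = -429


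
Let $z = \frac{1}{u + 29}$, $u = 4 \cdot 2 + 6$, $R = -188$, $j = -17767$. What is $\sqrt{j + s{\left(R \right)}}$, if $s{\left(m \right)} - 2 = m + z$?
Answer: $\frac{i \sqrt{33195054}}{43} \approx 133.99 i$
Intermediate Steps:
$u = 14$ ($u = 8 + 6 = 14$)
$z = \frac{1}{43}$ ($z = \frac{1}{14 + 29} = \frac{1}{43} \approx 0.023256$)
$s{\left(m \right)} = \frac{87}{43} + m$ ($s{\left(m \right)} = 2 + \left(m + \frac{1}{43}\right) = 2 + \left(\frac{1}{43} + m\right) = \frac{87}{43} + m$)
$\sqrt{j + s{\left(R \right)}} = \sqrt{-17767 + \left(\frac{87}{43} - 188\right)} = \sqrt{-17767 - \frac{7997}{43}} = \sqrt{- \frac{771978}{43}} = \frac{i \sqrt{33195054}}{43}$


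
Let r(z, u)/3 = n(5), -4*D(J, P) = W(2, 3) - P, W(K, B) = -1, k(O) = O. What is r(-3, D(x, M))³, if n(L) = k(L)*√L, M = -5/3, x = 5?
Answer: 16875*√5 ≈ 37734.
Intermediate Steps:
M = -5/3 (M = -5*⅓ = -5/3 ≈ -1.6667)
n(L) = L^(3/2) (n(L) = L*√L = L^(3/2))
D(J, P) = ¼ + P/4 (D(J, P) = -(-1 - P)/4 = ¼ + P/4)
r(z, u) = 15*√5 (r(z, u) = 3*5^(3/2) = 3*(5*√5) = 15*√5)
r(-3, D(x, M))³ = (15*√5)³ = 16875*√5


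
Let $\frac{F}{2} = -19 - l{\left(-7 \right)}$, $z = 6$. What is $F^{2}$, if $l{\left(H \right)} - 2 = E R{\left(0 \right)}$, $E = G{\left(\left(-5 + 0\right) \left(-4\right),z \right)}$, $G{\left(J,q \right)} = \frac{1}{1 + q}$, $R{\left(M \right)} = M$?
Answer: $1764$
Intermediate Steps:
$E = \frac{1}{7}$ ($E = \frac{1}{1 + 6} = \frac{1}{7} \approx 0.14286$)
$l{\left(H \right)} = 2$ ($l{\left(H \right)} = 2 + \frac{1}{7} \cdot 0 = 2 + 0 = 2$)
$F = -42$ ($F = 2 \left(-19 - 2\right) = 2 \left(-21\right) = -42$)
$F^{2} = \left(-42\right)^{2} = 1764$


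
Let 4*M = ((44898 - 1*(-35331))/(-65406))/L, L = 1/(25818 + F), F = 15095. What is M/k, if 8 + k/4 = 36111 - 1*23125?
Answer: -1094136359/4527141696 ≈ -0.24168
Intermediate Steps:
L = 1/40913 (L = 1/(25818 + 15095) = 1/40913 ≈ 2.4442e-5)
k = 51912 (k = -32 + 4*(36111 - 1*23125) = -32 + 4*(36111 - 23125) = -32 + 4*12986 = -32 + 51944 = 51912)
M = -1094136359/87208 (M = (((44898 - 1*(-35331))/(-65406))/(1/40913))/4 = (((44898 + 35331)*(-1/65406))*40913)/4 = ((80229*(-1/65406))*40913)/4 = (-26743/21802*40913)/4 = (¼)*(-1094136359/21802) = -1094136359/87208 ≈ -12546.)
M/k = -1094136359/87208/51912 = -1094136359/87208*1/51912 = -1094136359/4527141696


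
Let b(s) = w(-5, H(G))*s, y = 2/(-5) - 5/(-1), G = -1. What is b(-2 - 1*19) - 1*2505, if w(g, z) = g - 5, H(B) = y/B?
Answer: -2295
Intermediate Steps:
y = 23/5 (y = 2*(-⅕) - 5*(-1) = -⅖ + 5 = 23/5 ≈ 4.6000)
H(B) = 23/(5*B)
w(g, z) = -5 + g
b(s) = -10*s (b(s) = (-5 - 5)*s = -10*s)
b(-2 - 1*19) - 1*2505 = -10*(-2 - 1*19) - 1*2505 = -10*(-2 - 19) - 2505 = -10*(-21) - 2505 = 210 - 2505 = -2295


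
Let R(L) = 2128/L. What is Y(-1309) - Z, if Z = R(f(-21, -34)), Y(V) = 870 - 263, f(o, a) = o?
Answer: 2125/3 ≈ 708.33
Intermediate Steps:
Y(V) = 607
Z = -304/3 (Z = 2128/(-21) = 2128*(-1/21) = -304/3 ≈ -101.33)
Y(-1309) - Z = 607 - 1*(-304/3) = 607 + 304/3 = 2125/3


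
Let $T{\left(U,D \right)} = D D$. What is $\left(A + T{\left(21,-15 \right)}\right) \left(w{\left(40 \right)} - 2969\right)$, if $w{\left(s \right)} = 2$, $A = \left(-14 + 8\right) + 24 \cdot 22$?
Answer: $-2216349$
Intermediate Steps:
$A = 522$ ($A = -6 + 528 = 522$)
$T{\left(U,D \right)} = D^{2}$
$\left(A + T{\left(21,-15 \right)}\right) \left(w{\left(40 \right)} - 2969\right) = \left(522 + \left(-15\right)^{2}\right) \left(2 - 2969\right) = \left(522 + 225\right) \left(-2967\right) = 747 \left(-2967\right) = -2216349$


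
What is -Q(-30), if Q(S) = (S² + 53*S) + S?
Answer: 720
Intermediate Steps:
Q(S) = S² + 54*S
-Q(-30) = -(-30)*(54 - 30) = -(-30)*24 = -1*(-720) = 720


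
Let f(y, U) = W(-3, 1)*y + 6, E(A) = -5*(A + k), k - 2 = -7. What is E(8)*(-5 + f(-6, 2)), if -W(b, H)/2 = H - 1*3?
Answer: 345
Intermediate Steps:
k = -5 (k = 2 - 7 = -5)
W(b, H) = 6 - 2*H (W(b, H) = -2*(H - 1*3) = -2*(H - 3) = -2*(-3 + H) = 6 - 2*H)
E(A) = 25 - 5*A (E(A) = -5*(A - 5) = -5*(-5 + A) = 25 - 5*A)
f(y, U) = 6 + 4*y (f(y, U) = (6 - 2*1)*y + 6 = (6 - 2)*y + 6 = 4*y + 6 = 6 + 4*y)
E(8)*(-5 + f(-6, 2)) = (25 - 5*8)*(-5 + (6 + 4*(-6))) = (25 - 40)*(-5 + (6 - 24)) = -15*(-5 - 18) = -15*(-23) = 345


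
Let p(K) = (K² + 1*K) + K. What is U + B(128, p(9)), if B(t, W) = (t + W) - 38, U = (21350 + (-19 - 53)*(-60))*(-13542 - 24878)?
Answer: -986241211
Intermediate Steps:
p(K) = K² + 2*K (p(K) = (K² + K) + K = (K + K²) + K = K² + 2*K)
U = -986241400 (U = (21350 - 72*(-60))*(-38420) = (21350 + 4320)*(-38420) = 25670*(-38420) = -986241400)
B(t, W) = -38 + W + t (B(t, W) = (W + t) - 38 = -38 + W + t)
U + B(128, p(9)) = -986241400 + (-38 + 9*(2 + 9) + 128) = -986241400 + (-38 + 9*11 + 128) = -986241400 + (-38 + 99 + 128) = -986241400 + 189 = -986241211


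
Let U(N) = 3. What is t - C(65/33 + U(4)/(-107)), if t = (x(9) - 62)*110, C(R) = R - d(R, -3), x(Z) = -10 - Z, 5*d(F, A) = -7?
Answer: -157365047/17655 ≈ -8913.3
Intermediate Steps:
d(F, A) = -7/5 (d(F, A) = (⅕)*(-7) = -7/5)
C(R) = 7/5 + R (C(R) = R - 1*(-7/5) = R + 7/5 = 7/5 + R)
t = -8910 (t = ((-10 - 1*9) - 62)*110 = ((-10 - 9) - 62)*110 = (-19 - 62)*110 = -81*110 = -8910)
t - C(65/33 + U(4)/(-107)) = -8910 - (7/5 + (65/33 + 3/(-107))) = -8910 - (7/5 + (65*(1/33) + 3*(-1/107))) = -8910 - (7/5 + (65/33 - 3/107)) = -8910 - (7/5 + 6856/3531) = -8910 - 1*58997/17655 = -8910 - 58997/17655 = -157365047/17655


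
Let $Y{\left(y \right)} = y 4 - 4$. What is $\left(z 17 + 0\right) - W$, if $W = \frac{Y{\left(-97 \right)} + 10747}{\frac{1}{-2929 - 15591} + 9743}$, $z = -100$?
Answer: $- \frac{16154757100}{9496861} \approx -1701.1$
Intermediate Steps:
$Y{\left(y \right)} = -4 + 4 y$ ($Y{\left(y \right)} = 4 y - 4 = -4 + 4 y$)
$W = \frac{10093400}{9496861}$ ($W = \frac{\left(-4 + 4 \left(-97\right)\right) + 10747}{\frac{1}{-2929 - 15591} + 9743} = \frac{\left(-4 - 388\right) + 10747}{\frac{1}{-18520} + 9743} = \frac{-392 + 10747}{- \frac{1}{18520} + 9743} = \frac{10355}{\frac{180440359}{18520}} = 10355 \cdot \frac{18520}{180440359} = \frac{10093400}{9496861} \approx 1.0628$)
$\left(z 17 + 0\right) - W = \left(\left(-100\right) 17 + 0\right) - \frac{10093400}{9496861} = \left(-1700 + 0\right) - \frac{10093400}{9496861} = -1700 - \frac{10093400}{9496861} = - \frac{16154757100}{9496861}$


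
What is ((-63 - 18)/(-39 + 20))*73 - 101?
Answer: 3994/19 ≈ 210.21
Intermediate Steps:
((-63 - 18)/(-39 + 20))*73 - 101 = -81/(-19)*73 - 101 = -81*(-1/19)*73 - 101 = (81/19)*73 - 101 = 5913/19 - 101 = 3994/19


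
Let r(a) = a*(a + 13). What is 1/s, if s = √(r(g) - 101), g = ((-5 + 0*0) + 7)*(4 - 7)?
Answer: -I*√143/143 ≈ -0.083624*I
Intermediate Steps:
g = -6 (g = ((-5 + 0) + 7)*(-3) = (-5 + 7)*(-3) = 2*(-3) = -6)
r(a) = a*(13 + a)
s = I*√143 (s = √(-6*(13 - 6) - 101) = √(-6*7 - 101) = √(-42 - 101) = √(-143) = I*√143 ≈ 11.958*I)
1/s = 1/(I*√143) = -I*√143/143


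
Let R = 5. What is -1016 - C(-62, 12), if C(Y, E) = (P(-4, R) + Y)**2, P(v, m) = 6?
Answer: -4152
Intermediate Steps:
C(Y, E) = (6 + Y)**2
-1016 - C(-62, 12) = -1016 - (6 - 62)**2 = -1016 - 1*(-56)**2 = -1016 - 1*3136 = -1016 - 3136 = -4152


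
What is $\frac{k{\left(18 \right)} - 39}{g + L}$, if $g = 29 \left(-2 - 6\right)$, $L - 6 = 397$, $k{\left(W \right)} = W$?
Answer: $- \frac{7}{57} \approx -0.12281$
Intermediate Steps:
$L = 403$ ($L = 6 + 397 = 403$)
$g = -232$ ($g = 29 \left(-2 - 6\right) = 29 \left(-8\right) = -232$)
$\frac{k{\left(18 \right)} - 39}{g + L} = \frac{18 - 39}{-232 + 403} = - \frac{21}{171} = \left(-21\right) \frac{1}{171} = - \frac{7}{57}$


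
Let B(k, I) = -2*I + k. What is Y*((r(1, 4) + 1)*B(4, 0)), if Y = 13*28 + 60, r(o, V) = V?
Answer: 8480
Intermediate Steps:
B(k, I) = k - 2*I
Y = 424 (Y = 364 + 60 = 424)
Y*((r(1, 4) + 1)*B(4, 0)) = 424*((4 + 1)*(4 - 2*0)) = 424*(5*(4 + 0)) = 424*(5*4) = 424*20 = 8480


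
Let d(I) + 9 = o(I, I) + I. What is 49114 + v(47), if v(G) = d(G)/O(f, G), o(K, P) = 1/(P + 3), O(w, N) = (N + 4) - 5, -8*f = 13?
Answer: 112964101/2300 ≈ 49115.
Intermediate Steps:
f = -13/8 (f = -1/8*13 = -13/8 ≈ -1.6250)
O(w, N) = -1 + N (O(w, N) = (4 + N) - 5 = -1 + N)
o(K, P) = 1/(3 + P)
d(I) = -9 + I + 1/(3 + I) (d(I) = -9 + (1/(3 + I) + I) = -9 + (I + 1/(3 + I)) = -9 + I + 1/(3 + I))
v(G) = (1 + (-9 + G)*(3 + G))/((-1 + G)*(3 + G)) (v(G) = ((1 + (-9 + G)*(3 + G))/(3 + G))/(-1 + G) = (1 + (-9 + G)*(3 + G))/((-1 + G)*(3 + G)))
49114 + v(47) = 49114 + (1 + (-9 + 47)*(3 + 47))/((-1 + 47)*(3 + 47)) = 49114 + (1 + 38*50)/(46*50) = 49114 + (1/46)*(1/50)*(1 + 1900) = 49114 + (1/46)*(1/50)*1901 = 49114 + 1901/2300 = 112964101/2300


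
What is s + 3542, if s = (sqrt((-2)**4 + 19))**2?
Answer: 3577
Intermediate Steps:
s = 35 (s = (sqrt(16 + 19))**2 = (sqrt(35))**2 = 35)
s + 3542 = 35 + 3542 = 3577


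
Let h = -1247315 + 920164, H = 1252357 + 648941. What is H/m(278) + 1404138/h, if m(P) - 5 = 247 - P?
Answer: -311024024793/4252963 ≈ -73131.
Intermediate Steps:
m(P) = 252 - P (m(P) = 5 + (247 - P) = 252 - P)
H = 1901298
h = -327151
H/m(278) + 1404138/h = 1901298/(252 - 1*278) + 1404138/(-327151) = 1901298/(252 - 278) + 1404138*(-1/327151) = 1901298/(-26) - 1404138/327151 = 1901298*(-1/26) - 1404138/327151 = -950649/13 - 1404138/327151 = -311024024793/4252963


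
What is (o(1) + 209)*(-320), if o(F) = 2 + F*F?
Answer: -67840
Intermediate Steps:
o(F) = 2 + F**2
(o(1) + 209)*(-320) = ((2 + 1**2) + 209)*(-320) = ((2 + 1) + 209)*(-320) = (3 + 209)*(-320) = 212*(-320) = -67840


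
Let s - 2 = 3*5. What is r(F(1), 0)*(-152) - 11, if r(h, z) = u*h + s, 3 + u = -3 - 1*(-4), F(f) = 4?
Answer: -1379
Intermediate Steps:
s = 17 (s = 2 + 3*5 = 2 + 15 = 17)
u = -2 (u = -3 + (-3 - 1*(-4)) = -3 + (-3 + 4) = -3 + 1 = -2)
r(h, z) = 17 - 2*h (r(h, z) = -2*h + 17 = 17 - 2*h)
r(F(1), 0)*(-152) - 11 = (17 - 2*4)*(-152) - 11 = (17 - 8)*(-152) - 11 = 9*(-152) - 11 = -1368 - 11 = -1379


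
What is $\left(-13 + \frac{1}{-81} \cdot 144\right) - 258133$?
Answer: $- \frac{2323330}{9} \approx -2.5815 \cdot 10^{5}$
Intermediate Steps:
$\left(-13 + \frac{1}{-81} \cdot 144\right) - 258133 = \left(-13 - \frac{16}{9}\right) - 258133 = - \frac{133}{9} - 258133 = - \frac{2323330}{9}$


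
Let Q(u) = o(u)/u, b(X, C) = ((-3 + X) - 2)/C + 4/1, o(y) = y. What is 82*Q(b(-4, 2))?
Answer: 82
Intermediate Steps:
b(X, C) = 4 + (-5 + X)/C (b(X, C) = (-5 + X)/C + 4*1 = (-5 + X)/C + 4 = 4 + (-5 + X)/C)
Q(u) = 1 (Q(u) = u/u = 1)
82*Q(b(-4, 2)) = 82*1 = 82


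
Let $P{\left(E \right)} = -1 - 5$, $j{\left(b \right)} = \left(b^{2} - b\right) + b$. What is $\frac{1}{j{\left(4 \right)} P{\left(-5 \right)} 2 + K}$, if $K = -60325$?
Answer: $- \frac{1}{60517} \approx -1.6524 \cdot 10^{-5}$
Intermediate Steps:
$j{\left(b \right)} = b^{2}$
$P{\left(E \right)} = -6$
$\frac{1}{j{\left(4 \right)} P{\left(-5 \right)} 2 + K} = \frac{1}{4^{2} \left(-6\right) 2 - 60325} = \frac{1}{16 \left(-6\right) 2 - 60325} = \frac{1}{\left(-96\right) 2 - 60325} = \frac{1}{-192 - 60325} = \frac{1}{-60517} = - \frac{1}{60517}$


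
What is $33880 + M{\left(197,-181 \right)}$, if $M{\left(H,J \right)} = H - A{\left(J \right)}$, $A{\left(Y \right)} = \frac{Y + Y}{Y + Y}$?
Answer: $34076$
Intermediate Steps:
$A{\left(Y \right)} = 1$ ($A{\left(Y \right)} = \frac{2 Y}{2 Y} = 2 Y \frac{1}{2 Y} = 1$)
$M{\left(H,J \right)} = -1 + H$ ($M{\left(H,J \right)} = H - 1 = -1 + H$)
$33880 + M{\left(197,-181 \right)} = 33880 + \left(-1 + 197\right) = 33880 + 196 = 34076$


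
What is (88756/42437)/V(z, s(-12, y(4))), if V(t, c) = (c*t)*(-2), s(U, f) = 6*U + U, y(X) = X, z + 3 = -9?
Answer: -22189/21388248 ≈ -0.0010374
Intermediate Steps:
z = -12 (z = -3 - 9 = -12)
s(U, f) = 7*U
V(t, c) = -2*c*t
(88756/42437)/V(z, s(-12, y(4))) = (88756/42437)/((-2*7*(-12)*(-12))) = (88756*(1/42437))/((-2*(-84)*(-12))) = (88756/42437)/(-2016) = (88756/42437)*(-1/2016) = -22189/21388248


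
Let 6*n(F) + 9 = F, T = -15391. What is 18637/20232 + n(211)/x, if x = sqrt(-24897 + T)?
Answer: 18637/20232 - 101*I*sqrt(2518)/30216 ≈ 0.92116 - 0.16773*I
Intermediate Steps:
n(F) = -3/2 + F/6
x = 4*I*sqrt(2518) (x = sqrt(-24897 - 15391) = sqrt(-40288) = 4*I*sqrt(2518) ≈ 200.72*I)
18637/20232 + n(211)/x = 18637/20232 + (-3/2 + (1/6)*211)/((4*I*sqrt(2518))) = 18637*(1/20232) + (-3/2 + 211/6)*(-I*sqrt(2518)/10072) = 18637/20232 + 101*(-I*sqrt(2518)/10072)/3 = 18637/20232 - 101*I*sqrt(2518)/30216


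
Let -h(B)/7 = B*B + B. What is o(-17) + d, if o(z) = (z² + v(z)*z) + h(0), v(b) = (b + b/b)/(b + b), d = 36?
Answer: 317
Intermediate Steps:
h(B) = -7*B - 7*B² (h(B) = -7*(B*B + B) = -7*(B² + B) = -7*(B + B²) = -7*B - 7*B²)
v(b) = (1 + b)/(2*b) (v(b) = (b + 1)/((2*b)) = (1 + b)*(1/(2*b)) = (1 + b)/(2*b))
o(z) = ½ + z² + z/2 (o(z) = (z² + ((1 + z)/(2*z))*z) - 7*0*(1 + 0) = (z² + (½ + z/2)) - 7*0*1 = (½ + z² + z/2) + 0 = ½ + z² + z/2)
o(-17) + d = (½ + (-17)² + (½)*(-17)) + 36 = (½ + 289 - 17/2) + 36 = 281 + 36 = 317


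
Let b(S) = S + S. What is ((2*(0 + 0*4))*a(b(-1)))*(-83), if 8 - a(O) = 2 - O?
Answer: 0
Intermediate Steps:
b(S) = 2*S
a(O) = 6 + O (a(O) = 8 - (2 - O) = 8 + (-2 + O) = 6 + O)
((2*(0 + 0*4))*a(b(-1)))*(-83) = ((2*(0 + 0*4))*(6 + 2*(-1)))*(-83) = ((2*(0 + 0))*(6 - 2))*(-83) = ((2*0)*4)*(-83) = (0*4)*(-83) = 0*(-83) = 0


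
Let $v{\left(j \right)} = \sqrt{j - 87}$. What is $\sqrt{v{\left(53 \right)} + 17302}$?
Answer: $\sqrt{17302 + i \sqrt{34}} \approx 131.54 + 0.022 i$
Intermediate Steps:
$v{\left(j \right)} = \sqrt{-87 + j}$
$\sqrt{v{\left(53 \right)} + 17302} = \sqrt{\sqrt{-87 + 53} + 17302} = \sqrt{\sqrt{-34} + 17302} = \sqrt{i \sqrt{34} + 17302} = \sqrt{17302 + i \sqrt{34}}$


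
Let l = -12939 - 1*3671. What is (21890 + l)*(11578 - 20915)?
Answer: -49299360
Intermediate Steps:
l = -16610 (l = -12939 - 3671 = -16610)
(21890 + l)*(11578 - 20915) = (21890 - 16610)*(11578 - 20915) = 5280*(-9337) = -49299360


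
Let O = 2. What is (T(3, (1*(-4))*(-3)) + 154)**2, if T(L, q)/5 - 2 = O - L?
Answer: 25281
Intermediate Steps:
T(L, q) = 20 - 5*L (T(L, q) = 10 + 5*(2 - L) = 10 + (10 - 5*L) = 20 - 5*L)
(T(3, (1*(-4))*(-3)) + 154)**2 = ((20 - 5*3) + 154)**2 = ((20 - 15) + 154)**2 = (5 + 154)**2 = 159**2 = 25281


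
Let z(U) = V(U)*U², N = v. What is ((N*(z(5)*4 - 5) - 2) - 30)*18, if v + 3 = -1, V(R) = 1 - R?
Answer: 28584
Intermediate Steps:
v = -4 (v = -3 - 1 = -4)
N = -4
z(U) = U²*(1 - U) (z(U) = (1 - U)*U² = U²*(1 - U))
((N*(z(5)*4 - 5) - 2) - 30)*18 = ((-4*((5²*(1 - 1*5))*4 - 5) - 2) - 30)*18 = ((-4*((25*(1 - 5))*4 - 5) - 2) - 30)*18 = ((-4*((25*(-4))*4 - 5) - 2) - 30)*18 = ((-4*(-100*4 - 5) - 2) - 30)*18 = ((-4*(-400 - 5) - 2) - 30)*18 = ((-4*(-405) - 2) - 30)*18 = ((1620 - 2) - 30)*18 = (1618 - 30)*18 = 1588*18 = 28584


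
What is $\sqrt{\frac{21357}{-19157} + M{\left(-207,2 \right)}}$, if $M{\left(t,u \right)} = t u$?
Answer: $\frac{3 i \sqrt{16927029415}}{19157} \approx 20.374 i$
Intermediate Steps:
$\sqrt{\frac{21357}{-19157} + M{\left(-207,2 \right)}} = \sqrt{\frac{21357}{-19157} - 414} = \sqrt{21357 \left(- \frac{1}{19157}\right) - 414} = \sqrt{- \frac{21357}{19157} - 414} = \sqrt{- \frac{7952355}{19157}} = \frac{3 i \sqrt{16927029415}}{19157}$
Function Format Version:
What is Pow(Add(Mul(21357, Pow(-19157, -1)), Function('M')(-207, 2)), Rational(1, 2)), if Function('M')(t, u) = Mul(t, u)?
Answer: Mul(Rational(3, 19157), I, Pow(16927029415, Rational(1, 2))) ≈ Mul(20.374, I)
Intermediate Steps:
Pow(Add(Mul(21357, Pow(-19157, -1)), Function('M')(-207, 2)), Rational(1, 2)) = Pow(Add(Mul(21357, Pow(-19157, -1)), Mul(-207, 2)), Rational(1, 2)) = Pow(Add(Mul(21357, Rational(-1, 19157)), -414), Rational(1, 2)) = Pow(Add(Rational(-21357, 19157), -414), Rational(1, 2)) = Pow(Rational(-7952355, 19157), Rational(1, 2)) = Mul(Rational(3, 19157), I, Pow(16927029415, Rational(1, 2)))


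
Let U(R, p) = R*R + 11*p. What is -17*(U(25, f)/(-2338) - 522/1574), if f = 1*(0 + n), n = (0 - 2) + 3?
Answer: 9441375/920003 ≈ 10.262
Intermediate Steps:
n = 1 (n = -2 + 3 = 1)
f = 1 (f = 1*(0 + 1) = 1*1 = 1)
U(R, p) = R² + 11*p
-17*(U(25, f)/(-2338) - 522/1574) = -17*((25² + 11*1)/(-2338) - 522/1574) = -17*((625 + 11)*(-1/2338) - 522*1/1574) = -17*(636*(-1/2338) - 261/787) = -17*(-318/1169 - 261/787) = -17*(-555375/920003) = 9441375/920003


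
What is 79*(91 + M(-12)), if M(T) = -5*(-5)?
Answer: 9164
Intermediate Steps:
M(T) = 25
79*(91 + M(-12)) = 79*(91 + 25) = 79*116 = 9164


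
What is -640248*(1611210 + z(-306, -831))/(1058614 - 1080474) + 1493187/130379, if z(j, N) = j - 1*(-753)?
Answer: 33633232466883141/712521235 ≈ 4.7203e+7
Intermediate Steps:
z(j, N) = 753 + j (z(j, N) = j + 753 = 753 + j)
-640248*(1611210 + z(-306, -831))/(1058614 - 1080474) + 1493187/130379 = -640248*(1611210 + (753 - 306))/(1058614 - 1080474) + 1493187/130379 = -640248/((-21860/(1611210 + 447))) + 1493187*(1/130379) = -640248/((-21860/1611657)) + 1493187/130379 = -640248/((-21860*1/1611657)) + 1493187/130379 = -640248/(-21860/1611657) + 1493187/130379 = -640248*(-1611657/21860) + 1493187/130379 = 257965042734/5465 + 1493187/130379 = 33633232466883141/712521235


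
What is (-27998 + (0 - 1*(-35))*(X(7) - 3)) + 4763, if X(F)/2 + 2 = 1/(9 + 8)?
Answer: -399090/17 ≈ -23476.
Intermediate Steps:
X(F) = -66/17 (X(F) = -4 + 2/(9 + 8) = -4 + 2/17 = -66/17)
(-27998 + (0 - 1*(-35))*(X(7) - 3)) + 4763 = (-27998 + (0 - 1*(-35))*(-66/17 - 3)) + 4763 = (-27998 + (0 + 35)*(-117/17)) + 4763 = (-27998 + 35*(-117/17)) + 4763 = (-27998 - 4095/17) + 4763 = -480061/17 + 4763 = -399090/17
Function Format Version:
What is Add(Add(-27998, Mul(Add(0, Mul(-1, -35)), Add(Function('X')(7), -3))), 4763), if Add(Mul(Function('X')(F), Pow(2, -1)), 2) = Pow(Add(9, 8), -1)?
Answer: Rational(-399090, 17) ≈ -23476.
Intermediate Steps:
Function('X')(F) = Rational(-66, 17) (Function('X')(F) = Add(-4, Mul(2, Pow(Add(9, 8), -1))) = Add(-4, Mul(2, Pow(17, -1))) = Add(-4, Mul(2, Rational(1, 17))) = Add(-4, Rational(2, 17)) = Rational(-66, 17))
Add(Add(-27998, Mul(Add(0, Mul(-1, -35)), Add(Function('X')(7), -3))), 4763) = Add(Add(-27998, Mul(Add(0, Mul(-1, -35)), Add(Rational(-66, 17), -3))), 4763) = Add(Add(-27998, Mul(Add(0, 35), Rational(-117, 17))), 4763) = Add(Add(-27998, Mul(35, Rational(-117, 17))), 4763) = Add(Add(-27998, Rational(-4095, 17)), 4763) = Add(Rational(-480061, 17), 4763) = Rational(-399090, 17)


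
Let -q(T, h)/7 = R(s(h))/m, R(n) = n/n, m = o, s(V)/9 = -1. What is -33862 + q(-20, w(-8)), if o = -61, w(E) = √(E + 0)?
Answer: -2065575/61 ≈ -33862.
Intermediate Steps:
w(E) = √E
s(V) = -9 (s(V) = 9*(-1) = -9)
m = -61
R(n) = 1
q(T, h) = 7/61 (q(T, h) = -7/(-61) = -7*(-1)/61 = -7*(-1/61) = 7/61)
-33862 + q(-20, w(-8)) = -33862 + 7/61 = -2065575/61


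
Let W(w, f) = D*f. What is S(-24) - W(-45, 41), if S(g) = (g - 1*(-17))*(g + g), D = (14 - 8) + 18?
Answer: -648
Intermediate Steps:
D = 24 (D = 6 + 18 = 24)
W(w, f) = 24*f
S(g) = 2*g*(17 + g) (S(g) = (g + 17)*(2*g) = (17 + g)*(2*g) = 2*g*(17 + g))
S(-24) - W(-45, 41) = 2*(-24)*(17 - 24) - 24*41 = 2*(-24)*(-7) - 1*984 = 336 - 984 = -648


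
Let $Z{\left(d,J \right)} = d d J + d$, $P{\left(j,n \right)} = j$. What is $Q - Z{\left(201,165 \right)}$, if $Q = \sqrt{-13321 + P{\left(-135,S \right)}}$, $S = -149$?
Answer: $-6666366 + 116 i \approx -6.6664 \cdot 10^{6} + 116.0 i$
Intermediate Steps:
$Z{\left(d,J \right)} = d + J d^{2}$ ($Z{\left(d,J \right)} = d^{2} J + d = J d^{2} + d = d + J d^{2}$)
$Q = 116 i$ ($Q = \sqrt{-13321 - 135} = \sqrt{-13456} = 116 i \approx 116.0 i$)
$Q - Z{\left(201,165 \right)} = 116 i - 201 \left(1 + 165 \cdot 201\right) = 116 i - 201 \left(1 + 33165\right) = 116 i - 201 \cdot 33166 = 116 i - 6666366 = -6666366 + 116 i$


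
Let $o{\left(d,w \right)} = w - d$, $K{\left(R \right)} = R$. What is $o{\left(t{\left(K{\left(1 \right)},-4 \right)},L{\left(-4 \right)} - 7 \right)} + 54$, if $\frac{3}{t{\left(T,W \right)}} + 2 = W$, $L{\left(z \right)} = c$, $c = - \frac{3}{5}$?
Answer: $\frac{469}{10} \approx 46.9$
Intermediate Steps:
$c = - \frac{3}{5}$ ($c = \left(-3\right) \frac{1}{5} = - \frac{3}{5} \approx -0.6$)
$L{\left(z \right)} = - \frac{3}{5}$
$t{\left(T,W \right)} = \frac{3}{-2 + W}$
$o{\left(t{\left(K{\left(1 \right)},-4 \right)},L{\left(-4 \right)} - 7 \right)} + 54 = \left(\left(- \frac{3}{5} - 7\right) - \frac{3}{-2 - 4}\right) + 54 = \left(- \frac{38}{5} - \frac{3}{-6}\right) + 54 = \left(- \frac{38}{5} - 3 \left(- \frac{1}{6}\right)\right) + 54 = \left(- \frac{38}{5} - - \frac{1}{2}\right) + 54 = \left(- \frac{38}{5} + \frac{1}{2}\right) + 54 = - \frac{71}{10} + 54 = \frac{469}{10}$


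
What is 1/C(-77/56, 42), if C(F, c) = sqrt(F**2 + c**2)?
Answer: 8*sqrt(113017)/113017 ≈ 0.023797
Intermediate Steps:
1/C(-77/56, 42) = 1/(sqrt((-77/56)**2 + 42**2)) = 1/(sqrt((-77*1/56)**2 + 1764)) = 1/(sqrt((-11/8)**2 + 1764)) = 1/(sqrt(121/64 + 1764)) = 1/(sqrt(113017/64)) = 1/(sqrt(113017)/8) = 8*sqrt(113017)/113017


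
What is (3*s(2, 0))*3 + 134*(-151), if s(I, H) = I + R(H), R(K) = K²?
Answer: -20216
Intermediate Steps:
s(I, H) = I + H²
(3*s(2, 0))*3 + 134*(-151) = (3*(2 + 0²))*3 + 134*(-151) = (3*(2 + 0))*3 - 20234 = (3*2)*3 - 20234 = 6*3 - 20234 = 18 - 20234 = -20216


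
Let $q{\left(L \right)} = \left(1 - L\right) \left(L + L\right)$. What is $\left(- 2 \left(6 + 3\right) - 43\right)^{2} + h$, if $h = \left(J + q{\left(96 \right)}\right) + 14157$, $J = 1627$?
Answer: $1265$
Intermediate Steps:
$q{\left(L \right)} = 2 L \left(1 - L\right)$ ($q{\left(L \right)} = \left(1 - L\right) 2 L = 2 L \left(1 - L\right)$)
$h = -2456$ ($h = \left(1627 + 2 \cdot 96 \left(1 - 96\right)\right) + 14157 = \left(1627 + 2 \cdot 96 \left(-95\right)\right) + 14157 = \left(1627 - 18240\right) + 14157 = -16613 + 14157 = -2456$)
$\left(- 2 \left(6 + 3\right) - 43\right)^{2} + h = \left(- 2 \left(6 + 3\right) - 43\right)^{2} - 2456 = \left(\left(-2\right) 9 - 43\right)^{2} - 2456 = \left(-18 - 43\right)^{2} - 2456 = \left(-61\right)^{2} - 2456 = 3721 - 2456 = 1265$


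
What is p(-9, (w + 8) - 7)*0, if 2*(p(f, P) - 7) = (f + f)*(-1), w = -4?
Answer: 0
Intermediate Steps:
p(f, P) = 7 - f (p(f, P) = 7 + ((f + f)*(-1))/2 = 7 + ((2*f)*(-1))/2 = 7 + (-2*f)/2 = 7 - f)
p(-9, (w + 8) - 7)*0 = (7 - 1*(-9))*0 = (7 + 9)*0 = 16*0 = 0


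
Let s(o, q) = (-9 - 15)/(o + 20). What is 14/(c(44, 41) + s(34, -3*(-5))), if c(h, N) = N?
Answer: 126/365 ≈ 0.34521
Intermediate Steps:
s(o, q) = -24/(20 + o)
14/(c(44, 41) + s(34, -3*(-5))) = 14/(41 - 24/(20 + 34)) = 14/(41 - 24/54) = 14/(41 - 24*1/54) = 14/(41 - 4/9) = 14/(365/9) = (9/365)*14 = 126/365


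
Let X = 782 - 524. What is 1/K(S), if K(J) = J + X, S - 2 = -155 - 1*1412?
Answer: -1/1307 ≈ -0.00076511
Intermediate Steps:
X = 258
S = -1565 (S = 2 + (-155 - 1*1412) = 2 + (-155 - 1412) = 2 - 1567 = -1565)
K(J) = 258 + J (K(J) = J + 258 = 258 + J)
1/K(S) = 1/(258 - 1565) = 1/(-1307) = -1/1307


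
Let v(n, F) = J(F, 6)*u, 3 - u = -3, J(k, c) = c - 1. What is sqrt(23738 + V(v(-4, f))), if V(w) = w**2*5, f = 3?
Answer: sqrt(28238) ≈ 168.04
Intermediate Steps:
J(k, c) = -1 + c
u = 6 (u = 3 - 1*(-3) = 3 + 3 = 6)
v(n, F) = 30 (v(n, F) = (-1 + 6)*6 = 5*6 = 30)
V(w) = 5*w**2
sqrt(23738 + V(v(-4, f))) = sqrt(23738 + 5*30**2) = sqrt(23738 + 5*900) = sqrt(23738 + 4500) = sqrt(28238)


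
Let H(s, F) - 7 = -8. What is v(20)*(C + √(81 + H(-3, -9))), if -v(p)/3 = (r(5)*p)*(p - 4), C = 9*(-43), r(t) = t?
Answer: 1857600 - 19200*√5 ≈ 1.8147e+6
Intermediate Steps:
H(s, F) = -1 (H(s, F) = 7 - 8 = -1)
C = -387
v(p) = -15*p*(-4 + p) (v(p) = -3*5*p*(p - 4) = -3*5*p*(-4 + p) = -15*p*(-4 + p))
v(20)*(C + √(81 + H(-3, -9))) = (15*20*(4 - 1*20))*(-387 + √(81 - 1)) = (15*20*(4 - 20))*(-387 + √80) = (15*20*(-16))*(-387 + 4*√5) = -4800*(-387 + 4*√5) = 1857600 - 19200*√5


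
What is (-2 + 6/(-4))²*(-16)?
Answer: -196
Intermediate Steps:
(-2 + 6/(-4))²*(-16) = (-2 + 6*(-¼))²*(-16) = (-2 - 3/2)²*(-16) = (-7/2)²*(-16) = (49/4)*(-16) = -196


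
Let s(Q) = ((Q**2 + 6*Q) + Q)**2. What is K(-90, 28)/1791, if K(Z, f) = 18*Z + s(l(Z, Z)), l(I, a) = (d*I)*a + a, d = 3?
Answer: 38193350024815920/199 ≈ 1.9193e+14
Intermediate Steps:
l(I, a) = a + 3*I*a (l(I, a) = (3*I)*a + a = 3*I*a + a = a + 3*I*a)
s(Q) = (Q**2 + 7*Q)**2
K(Z, f) = 18*Z + Z**2*(1 + 3*Z)**2*(7 + Z*(1 + 3*Z))**2 (K(Z, f) = 18*Z + (Z*(1 + 3*Z))**2*(7 + Z*(1 + 3*Z))**2 = 18*Z + (Z**2*(1 + 3*Z)**2)*(7 + Z*(1 + 3*Z))**2 = 18*Z + Z**2*(1 + 3*Z)**2*(7 + Z*(1 + 3*Z))**2)
K(-90, 28)/1791 = -90*(18 - 90*(1 + 3*(-90))**2*(7 - 90*(1 + 3*(-90)))**2)/1791 = -90*(18 - 90*(1 - 270)**2*(7 - 90*(1 - 270))**2)*(1/1791) = -90*(18 - 90*(-269)**2*(7 - 90*(-269))**2)*(1/1791) = -90*(18 - 90*72361*(7 + 24210)**2)*(1/1791) = -90*(18 - 90*72361*24217**2)*(1/1791) = -90*(18 - 90*72361*586463089)*(1/1791) = -90*(18 - 3819335002481610)*(1/1791) = -90*(-3819335002481592)*(1/1791) = 343740150223343280*(1/1791) = 38193350024815920/199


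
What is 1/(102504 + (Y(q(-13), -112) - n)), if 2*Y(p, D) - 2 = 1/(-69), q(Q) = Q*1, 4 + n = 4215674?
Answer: -138/567616771 ≈ -2.4312e-7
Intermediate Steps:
n = 4215670 (n = -4 + 4215674 = 4215670)
q(Q) = Q
Y(p, D) = 137/138 (Y(p, D) = 1 + (½)/(-69) = 1 + (½)*(-1/69) = 1 - 1/138 = 137/138)
1/(102504 + (Y(q(-13), -112) - n)) = 1/(102504 + (137/138 - 1*4215670)) = 1/(102504 + (137/138 - 4215670)) = 1/(102504 - 581762323/138) = 1/(-567616771/138) = -138/567616771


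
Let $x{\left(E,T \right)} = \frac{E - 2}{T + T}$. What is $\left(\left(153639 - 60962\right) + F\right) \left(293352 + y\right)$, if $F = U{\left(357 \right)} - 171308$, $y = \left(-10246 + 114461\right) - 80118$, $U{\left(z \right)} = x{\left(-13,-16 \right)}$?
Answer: $- \frac{798757872473}{32} \approx -2.4961 \cdot 10^{10}$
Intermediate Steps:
$x{\left(E,T \right)} = \frac{-2 + E}{2 T}$
$U{\left(z \right)} = \frac{15}{32}$ ($U{\left(z \right)} = \frac{-2 - 13}{2 \left(-16\right)} = \frac{1}{2} \left(- \frac{1}{16}\right) \left(-15\right) = \frac{15}{32}$)
$y = 24097$ ($y = 104215 - 80118 = 24097$)
$F = - \frac{5481841}{32}$ ($F = \frac{15}{32} - 171308 = - \frac{5481841}{32} \approx -1.7131 \cdot 10^{5}$)
$\left(\left(153639 - 60962\right) + F\right) \left(293352 + y\right) = \left(\left(153639 - 60962\right) - \frac{5481841}{32}\right) \left(293352 + 24097\right) = \left(\left(153639 - 60962\right) - \frac{5481841}{32}\right) 317449 = \left(92677 - \frac{5481841}{32}\right) 317449 = \left(- \frac{2516177}{32}\right) 317449 = - \frac{798757872473}{32}$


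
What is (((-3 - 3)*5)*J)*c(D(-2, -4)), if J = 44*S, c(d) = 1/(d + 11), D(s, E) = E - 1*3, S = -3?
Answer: 990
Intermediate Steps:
D(s, E) = -3 + E (D(s, E) = E - 3 = -3 + E)
c(d) = 1/(11 + d)
J = -132 (J = 44*(-3) = -132)
(((-3 - 3)*5)*J)*c(D(-2, -4)) = (((-3 - 3)*5)*(-132))/(11 + (-3 - 4)) = (-6*5*(-132))/(11 - 7) = -30*(-132)/4 = 3960*(1/4) = 990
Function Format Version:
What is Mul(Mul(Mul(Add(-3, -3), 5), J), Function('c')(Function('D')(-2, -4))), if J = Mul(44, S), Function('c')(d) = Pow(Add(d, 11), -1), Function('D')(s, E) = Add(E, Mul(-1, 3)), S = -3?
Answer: 990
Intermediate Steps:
Function('D')(s, E) = Add(-3, E) (Function('D')(s, E) = Add(E, -3) = Add(-3, E))
Function('c')(d) = Pow(Add(11, d), -1)
J = -132 (J = Mul(44, -3) = -132)
Mul(Mul(Mul(Add(-3, -3), 5), J), Function('c')(Function('D')(-2, -4))) = Mul(Mul(Mul(Add(-3, -3), 5), -132), Pow(Add(11, Add(-3, -4)), -1)) = Mul(Mul(Mul(-6, 5), -132), Pow(Add(11, -7), -1)) = Mul(Mul(-30, -132), Pow(4, -1)) = Mul(3960, Rational(1, 4)) = 990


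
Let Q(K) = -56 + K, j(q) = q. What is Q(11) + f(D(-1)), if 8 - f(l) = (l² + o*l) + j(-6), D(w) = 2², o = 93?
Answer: -419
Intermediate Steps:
D(w) = 4
f(l) = 14 - l² - 93*l (f(l) = 8 - ((l² + 93*l) - 6) = 8 - (-6 + l² + 93*l) = 8 + (6 - l² - 93*l) = 14 - l² - 93*l)
Q(11) + f(D(-1)) = (-56 + 11) + (14 - 1*4² - 93*4) = -45 + (14 - 1*16 - 372) = -45 + (14 - 16 - 372) = -45 - 374 = -419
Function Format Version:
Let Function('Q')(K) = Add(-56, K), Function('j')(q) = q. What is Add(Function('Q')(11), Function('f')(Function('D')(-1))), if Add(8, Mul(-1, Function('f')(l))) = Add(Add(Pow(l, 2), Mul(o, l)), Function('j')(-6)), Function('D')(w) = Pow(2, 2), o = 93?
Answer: -419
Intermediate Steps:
Function('D')(w) = 4
Function('f')(l) = Add(14, Mul(-1, Pow(l, 2)), Mul(-93, l)) (Function('f')(l) = Add(8, Mul(-1, Add(Add(Pow(l, 2), Mul(93, l)), -6))) = Add(8, Mul(-1, Add(-6, Pow(l, 2), Mul(93, l)))) = Add(8, Add(6, Mul(-1, Pow(l, 2)), Mul(-93, l))) = Add(14, Mul(-1, Pow(l, 2)), Mul(-93, l)))
Add(Function('Q')(11), Function('f')(Function('D')(-1))) = Add(Add(-56, 11), Add(14, Mul(-1, Pow(4, 2)), Mul(-93, 4))) = Add(-45, Add(14, Mul(-1, 16), -372)) = Add(-45, Add(14, -16, -372)) = Add(-45, -374) = -419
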